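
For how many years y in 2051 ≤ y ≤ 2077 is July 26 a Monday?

4

Day of week of July 26 in each year:
2051: Wed, 2052: Fri, 2053: Sat, 2054: Sun, 2055: Mon ✓, 2056: Wed, 2057: Thu, 2058: Fri, 2059: Sat, 2060: Mon ✓, 2061: Tue, 2062: Wed, 2063: Thu, 2064: Sat, 2065: Sun, 2066: Mon ✓, 2067: Tue, 2068: Thu, 2069: Fri, 2070: Sat, 2071: Sun, 2072: Tue, 2073: Wed, 2074: Thu, 2075: Fri, 2076: Sun, 2077: Mon ✓
Mondays: 2055, 2060, 2066, 2077.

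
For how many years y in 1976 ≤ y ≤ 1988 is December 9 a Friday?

Day of week of December 9 in each year:
1976: Thu, 1977: Fri ✓, 1978: Sat, 1979: Sun, 1980: Tue, 1981: Wed, 1982: Thu, 1983: Fri ✓, 1984: Sun, 1985: Mon, 1986: Tue, 1987: Wed, 1988: Fri ✓
Fridays: 1977, 1983, 1988.

3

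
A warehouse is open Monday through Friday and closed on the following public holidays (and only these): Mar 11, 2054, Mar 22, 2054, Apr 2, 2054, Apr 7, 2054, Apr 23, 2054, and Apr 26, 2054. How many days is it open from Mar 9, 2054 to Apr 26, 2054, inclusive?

Mar 9, 2054 is a Monday.
From Mar 9, 2054 to Apr 26, 2054 is 49 days inclusive.
49 = 7 × 7, so the span is exactly 7 full weeks.
Each full week contributes 5 weekdays (Mon–Fri): 7 × 5 = 35.
Holidays: Mar 11, 2054 (Wed); Mar 22, 2054 (Sun); Apr 2, 2054 (Thu); Apr 7, 2054 (Tue); Apr 23, 2054 (Thu); Apr 26, 2054 (Sun).
4 of the 6 holidays fall on weekdays; the rest are weekends and were already excluded.
Business days: 35 − 4 = 31.

31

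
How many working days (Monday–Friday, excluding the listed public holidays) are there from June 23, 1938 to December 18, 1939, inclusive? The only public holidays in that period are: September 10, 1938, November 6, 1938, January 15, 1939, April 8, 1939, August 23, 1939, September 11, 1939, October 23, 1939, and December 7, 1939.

June 23, 1938 is a Thursday.
From June 23, 1938 to December 18, 1939 is 544 days inclusive.
544 = 7 × 77 + 5, so there are 77 full weeks plus 5 extra days.
Each full week contributes 5 weekdays (Mon–Fri): 77 × 5 = 385.
The 5 extra days are Thursday, Friday, Saturday, Sunday, Monday — 3 of them qualify.
Total: 385 + 3 = 388.
Holidays: September 10, 1938 (Sat); November 6, 1938 (Sun); January 15, 1939 (Sun); April 8, 1939 (Sat); August 23, 1939 (Wed); September 11, 1939 (Mon); October 23, 1939 (Mon); December 7, 1939 (Thu).
4 of the 8 holidays fall on weekdays; the rest are weekends and were already excluded.
Business days: 388 − 4 = 384.

384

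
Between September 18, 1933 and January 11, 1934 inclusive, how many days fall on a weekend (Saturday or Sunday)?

32

September 18, 1933 is a Monday.
From September 18, 1933 to January 11, 1934 is 116 days inclusive.
116 = 7 × 16 + 4, so there are 16 full weeks plus 4 extra days.
Each full week contributes 2 weekend days (Sat, Sun): 16 × 2 = 32.
The 4 extra days are Monday, Tuesday, Wednesday, Thursday — none qualify.
Total: 32 + 0 = 32.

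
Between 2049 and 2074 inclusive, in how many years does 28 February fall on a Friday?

Day of week of February 28 in each year:
2049: Sun, 2050: Mon, 2051: Tue, 2052: Wed, 2053: Fri ✓, 2054: Sat, 2055: Sun, 2056: Mon, 2057: Wed, 2058: Thu, 2059: Fri ✓, 2060: Sat, 2061: Mon, 2062: Tue, 2063: Wed, 2064: Thu, 2065: Sat, 2066: Sun, 2067: Mon, 2068: Tue, 2069: Thu, 2070: Fri ✓, 2071: Sat, 2072: Sun, 2073: Tue, 2074: Wed
Fridays: 2053, 2059, 2070.

3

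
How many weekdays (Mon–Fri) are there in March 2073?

23 weekdays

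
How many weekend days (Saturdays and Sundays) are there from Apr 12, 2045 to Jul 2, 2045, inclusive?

Apr 12, 2045 is a Wednesday.
From Apr 12, 2045 to Jul 2, 2045 is 82 days inclusive.
82 = 7 × 11 + 5, so there are 11 full weeks plus 5 extra days.
Each full week contributes 2 weekend days (Sat, Sun): 11 × 2 = 22.
The 5 extra days are Wednesday, Thursday, Friday, Saturday, Sunday — 2 of them qualify.
Total: 22 + 2 = 24.

24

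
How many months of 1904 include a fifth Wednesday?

4

A month has five Wednesdays exactly when Wednesday falls within its first (length − 28) days.
Jan: 31 days, starts Fri → 5 of Fri, Sat, Sun
Feb: 29 days, starts Mon → 5 of Mon
Mar: 31 days, starts Tue → 5 of Tue, Wed, Thu ✓
Apr: 30 days, starts Fri → 5 of Fri, Sat
May: 31 days, starts Sun → 5 of Sun, Mon, Tue
Jun: 30 days, starts Wed → 5 of Wed, Thu ✓
Jul: 31 days, starts Fri → 5 of Fri, Sat, Sun
Aug: 31 days, starts Mon → 5 of Mon, Tue, Wed ✓
Sep: 30 days, starts Thu → 5 of Thu, Fri
Oct: 31 days, starts Sat → 5 of Sat, Sun, Mon
Nov: 30 days, starts Tue → 5 of Tue, Wed ✓
Dec: 31 days, starts Thu → 5 of Thu, Fri, Sat
Months with five Wednesdays: Mar, Jun, Aug, Nov.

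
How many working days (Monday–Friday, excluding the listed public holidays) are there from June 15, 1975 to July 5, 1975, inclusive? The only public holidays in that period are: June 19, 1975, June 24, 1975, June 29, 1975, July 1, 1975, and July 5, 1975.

June 15, 1975 is a Sunday.
From June 15, 1975 to July 5, 1975 is 21 days inclusive.
21 = 7 × 3, so the span is exactly 3 full weeks.
Each full week contributes 5 weekdays (Mon–Fri): 3 × 5 = 15.
Holidays: June 19, 1975 (Thu); June 24, 1975 (Tue); June 29, 1975 (Sun); July 1, 1975 (Tue); July 5, 1975 (Sat).
3 of the 5 holidays fall on weekdays; the rest are weekends and were already excluded.
Business days: 15 − 3 = 12.

12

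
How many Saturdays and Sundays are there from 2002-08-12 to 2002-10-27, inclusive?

22

2002-08-12 is a Monday.
From 2002-08-12 to 2002-10-27 is 77 days inclusive.
77 = 7 × 11, so the span is exactly 11 full weeks.
Each full week contributes 2 weekend days (Sat, Sun): 11 × 2 = 22.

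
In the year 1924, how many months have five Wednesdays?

A month has five Wednesdays exactly when Wednesday falls within its first (length − 28) days.
Jan: 31 days, starts Tue → 5 of Tue, Wed, Thu ✓
Feb: 29 days, starts Fri → 5 of Fri
Mar: 31 days, starts Sat → 5 of Sat, Sun, Mon
Apr: 30 days, starts Tue → 5 of Tue, Wed ✓
May: 31 days, starts Thu → 5 of Thu, Fri, Sat
Jun: 30 days, starts Sun → 5 of Sun, Mon
Jul: 31 days, starts Tue → 5 of Tue, Wed, Thu ✓
Aug: 31 days, starts Fri → 5 of Fri, Sat, Sun
Sep: 30 days, starts Mon → 5 of Mon, Tue
Oct: 31 days, starts Wed → 5 of Wed, Thu, Fri ✓
Nov: 30 days, starts Sat → 5 of Sat, Sun
Dec: 31 days, starts Mon → 5 of Mon, Tue, Wed ✓
Months with five Wednesdays: Jan, Apr, Jul, Oct, Dec.

5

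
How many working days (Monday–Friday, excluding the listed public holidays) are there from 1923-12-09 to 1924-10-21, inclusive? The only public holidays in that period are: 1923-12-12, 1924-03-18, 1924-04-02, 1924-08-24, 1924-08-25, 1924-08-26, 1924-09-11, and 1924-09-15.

220

1923-12-09 is a Sunday.
The range spans 318 days (inclusive of both endpoints).
318 = 7 × 45 + 3, so there are 45 full weeks plus 3 extra days.
Each full week contributes 5 weekdays (Mon–Fri): 45 × 5 = 225.
The 3 extra days are Sunday, Monday, Tuesday — 2 of them qualify.
Total: 225 + 2 = 227.
Holidays: 1923-12-12 (Wed); 1924-03-18 (Tue); 1924-04-02 (Wed); 1924-08-24 (Sun); 1924-08-25 (Mon); 1924-08-26 (Tue); 1924-09-11 (Thu); 1924-09-15 (Mon).
7 of the 8 holidays fall on weekdays; the rest are weekends and were already excluded.
Business days: 227 − 7 = 220.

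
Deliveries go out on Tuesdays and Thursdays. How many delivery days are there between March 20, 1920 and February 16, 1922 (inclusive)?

200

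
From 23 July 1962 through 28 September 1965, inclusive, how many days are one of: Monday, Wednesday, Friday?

499

23 July 1962 is a Monday.
That's 1164 days from start to end, counting both.
1164 = 7 × 166 + 2, so there are 166 full weeks plus 2 extra days.
Each full week contributes 3 days from the set (Mon, Wed, Fri): 166 × 3 = 498.
The 2 extra days are Monday, Tuesday — 1 of them qualifies.
Total: 498 + 1 = 499.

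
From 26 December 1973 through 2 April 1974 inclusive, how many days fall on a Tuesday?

14

26 December 1973 is a Wednesday.
That's 98 days from start to end, counting both.
98 = 7 × 14, so the span is exactly 14 full weeks.
Each full week contributes one Tuesday: 14 so far.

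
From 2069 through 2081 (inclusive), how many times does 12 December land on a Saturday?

2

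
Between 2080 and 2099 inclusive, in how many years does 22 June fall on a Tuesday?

Day of week of June 22 in each year:
2080: Sat, 2081: Sun, 2082: Mon, 2083: Tue ✓, 2084: Thu, 2085: Fri, 2086: Sat, 2087: Sun, 2088: Tue ✓, 2089: Wed, 2090: Thu, 2091: Fri, 2092: Sun, 2093: Mon, 2094: Tue ✓, 2095: Wed, 2096: Fri, 2097: Sat, 2098: Sun, 2099: Mon
Tuesdays: 2083, 2088, 2094.

3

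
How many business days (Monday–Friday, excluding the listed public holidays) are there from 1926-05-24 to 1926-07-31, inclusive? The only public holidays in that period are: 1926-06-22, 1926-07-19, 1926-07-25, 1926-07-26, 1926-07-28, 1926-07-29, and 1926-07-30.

1926-05-24 is a Monday.
That's 69 days from start to end, counting both.
69 = 7 × 9 + 6, so there are 9 full weeks plus 6 extra days.
Each full week contributes 5 weekdays (Mon–Fri): 9 × 5 = 45.
The 6 extra days are Mon, Tue, Wed, Thu, Fri, Sat — 5 of them qualify.
Total: 45 + 5 = 50.
Holidays: 1926-06-22 (Tue); 1926-07-19 (Mon); 1926-07-25 (Sun); 1926-07-26 (Mon); 1926-07-28 (Wed); 1926-07-29 (Thu); 1926-07-30 (Fri).
6 of the 7 holidays fall on weekdays; the rest are weekends and were already excluded.
Business days: 50 − 6 = 44.

44 business days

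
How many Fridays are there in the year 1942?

1 January 1942 is a Thursday.
That's 365 days from start to end, counting both.
365 = 7 × 52 + 1, so there are 52 full weeks plus 1 extra day.
Each full week contributes one Friday: 52 so far.
The 1 extra day is Thursday — none qualify.
Total: 52 + 0 = 52.

52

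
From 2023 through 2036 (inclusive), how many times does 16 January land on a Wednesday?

Day of week of January 16 in each year:
2023: Mon, 2024: Tue, 2025: Thu, 2026: Fri, 2027: Sat, 2028: Sun, 2029: Tue, 2030: Wed ✓, 2031: Thu, 2032: Fri, 2033: Sun, 2034: Mon, 2035: Tue, 2036: Wed ✓
Wednesdays: 2030, 2036.

2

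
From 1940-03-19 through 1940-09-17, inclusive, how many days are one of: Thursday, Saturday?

1940-03-19 is a Tuesday.
From 1940-03-19 to 1940-09-17 is 183 days inclusive.
183 = 7 × 26 + 1, so there are 26 full weeks plus 1 extra day.
Each full week contributes 2 days from the set (Thu, Sat): 26 × 2 = 52.
The 1 extra day is Tue — none qualify.
Total: 52 + 0 = 52.

52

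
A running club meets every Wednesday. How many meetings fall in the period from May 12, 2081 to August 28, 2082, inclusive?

68

May 12, 2081 is a Monday.
From May 12, 2081 to August 28, 2082 is 474 days inclusive.
474 = 7 × 67 + 5, so there are 67 full weeks plus 5 extra days.
Each full week contributes one Wednesday: 67 so far.
The 5 extra days are Mon, Tue, Wed, Thu, Fri — 1 of them qualifies.
Total: 67 + 1 = 68.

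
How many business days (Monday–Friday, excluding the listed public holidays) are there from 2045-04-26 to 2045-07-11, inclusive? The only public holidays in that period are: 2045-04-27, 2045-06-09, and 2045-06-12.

52

2045-04-26 is a Wednesday.
That's 77 days from start to end, counting both.
77 = 7 × 11, so the span is exactly 11 full weeks.
Each full week contributes 5 weekdays (Mon–Fri): 11 × 5 = 55.
Total: 55.
Holidays: 2045-04-27 (Thu); 2045-06-09 (Fri); 2045-06-12 (Mon).
All 3 holidays fall on weekdays, so subtract 3.
Business days: 55 − 3 = 52.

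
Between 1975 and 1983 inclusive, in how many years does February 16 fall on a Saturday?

Day of week of February 16 in each year:
1975: Sun, 1976: Mon, 1977: Wed, 1978: Thu, 1979: Fri, 1980: Sat ✓, 1981: Mon, 1982: Tue, 1983: Wed
Saturdays: 1980.

1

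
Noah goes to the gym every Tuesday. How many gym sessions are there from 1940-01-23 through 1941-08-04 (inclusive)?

80 Tuesdays

1940-01-23 is a Tuesday.
From 1940-01-23 to 1941-08-04 is 560 days inclusive.
560 = 7 × 80, so the span is exactly 80 full weeks.
Each full week contributes one Tuesday: 80 so far.
Total: 80.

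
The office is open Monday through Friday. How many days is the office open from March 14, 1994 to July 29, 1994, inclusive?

March 14, 1994 is a Monday.
From March 14, 1994 to July 29, 1994 is 138 days inclusive.
138 = 7 × 19 + 5, so there are 19 full weeks plus 5 extra days.
Each full week contributes 5 weekdays (Mon–Fri): 19 × 5 = 95.
The 5 extra days are Mon, Tue, Wed, Thu, Fri — 5 of them qualify.
Total: 95 + 5 = 100.

100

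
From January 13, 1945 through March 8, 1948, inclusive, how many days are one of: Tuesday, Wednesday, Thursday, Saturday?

657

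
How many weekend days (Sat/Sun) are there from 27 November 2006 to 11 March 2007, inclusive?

30

27 November 2006 is a Monday.
The range spans 105 days (inclusive of both endpoints).
105 = 7 × 15, so the span is exactly 15 full weeks.
Each full week contributes 2 weekend days (Sat, Sun): 15 × 2 = 30.
Total: 30.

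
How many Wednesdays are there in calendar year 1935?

52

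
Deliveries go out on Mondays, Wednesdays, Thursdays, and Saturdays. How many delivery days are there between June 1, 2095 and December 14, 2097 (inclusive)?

531

June 1, 2095 is a Wednesday.
From June 1, 2095 to December 14, 2097 is 928 days inclusive.
928 = 7 × 132 + 4, so there are 132 full weeks plus 4 extra days.
Each full week contributes 4 days from the set (Mon, Wed, Thu, Sat): 132 × 4 = 528.
The 4 extra days are Wednesday, Thursday, Friday, Saturday — 3 of them qualify.
Total: 528 + 3 = 531.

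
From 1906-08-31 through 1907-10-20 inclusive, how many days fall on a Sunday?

60

1906-08-31 is a Friday.
That's 416 days from start to end, counting both.
416 = 7 × 59 + 3, so there are 59 full weeks plus 3 extra days.
Each full week contributes one Sunday: 59 so far.
The 3 extra days are Friday, Saturday, Sunday — 1 of them qualifies.
Total: 59 + 1 = 60.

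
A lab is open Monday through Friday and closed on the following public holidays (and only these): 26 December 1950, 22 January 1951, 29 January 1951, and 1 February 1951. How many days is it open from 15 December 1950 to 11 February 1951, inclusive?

37 business days

15 December 1950 is a Friday.
That's 59 days from start to end, counting both.
59 = 7 × 8 + 3, so there are 8 full weeks plus 3 extra days.
Each full week contributes 5 weekdays (Mon–Fri): 8 × 5 = 40.
The 3 extra days are Friday, Saturday, Sunday — 1 of them qualifies.
Total: 40 + 1 = 41.
Holidays: 26 December 1950 (Tue); 22 January 1951 (Mon); 29 January 1951 (Mon); 1 February 1951 (Thu).
All 4 holidays fall on weekdays, so subtract 4.
Business days: 41 − 4 = 37.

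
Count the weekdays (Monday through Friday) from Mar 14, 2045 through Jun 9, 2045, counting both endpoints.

Mar 14, 2045 is a Tuesday.
From Mar 14, 2045 to Jun 9, 2045 is 88 days inclusive.
88 = 7 × 12 + 4, so there are 12 full weeks plus 4 extra days.
Each full week contributes 5 weekdays (Mon–Fri): 12 × 5 = 60.
The 4 extra days are Tue, Wed, Thu, Fri — 4 of them qualify.
Total: 60 + 4 = 64.

64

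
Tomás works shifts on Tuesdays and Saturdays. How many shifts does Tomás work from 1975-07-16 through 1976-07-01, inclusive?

1975-07-16 is a Wednesday.
The range spans 352 days (inclusive of both endpoints).
352 = 7 × 50 + 2, so there are 50 full weeks plus 2 extra days.
Each full week contributes 2 days from the set (Tue, Sat): 50 × 2 = 100.
The 2 extra days are Wednesday, Thursday — none qualify.
Total: 100 + 0 = 100.

100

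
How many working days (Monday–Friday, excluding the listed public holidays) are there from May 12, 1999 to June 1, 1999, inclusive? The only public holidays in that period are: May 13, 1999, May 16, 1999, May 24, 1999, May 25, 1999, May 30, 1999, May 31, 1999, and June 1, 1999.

May 12, 1999 is a Wednesday.
That's 21 days from start to end, counting both.
21 = 7 × 3, so the span is exactly 3 full weeks.
Each full week contributes 5 weekdays (Mon–Fri): 3 × 5 = 15.
Total: 15.
Holidays: May 13, 1999 (Thu); May 16, 1999 (Sun); May 24, 1999 (Mon); May 25, 1999 (Tue); May 30, 1999 (Sun); May 31, 1999 (Mon); June 1, 1999 (Tue).
5 of the 7 holidays fall on weekdays; the rest are weekends and were already excluded.
Business days: 15 − 5 = 10.

10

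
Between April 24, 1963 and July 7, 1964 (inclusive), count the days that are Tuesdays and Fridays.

126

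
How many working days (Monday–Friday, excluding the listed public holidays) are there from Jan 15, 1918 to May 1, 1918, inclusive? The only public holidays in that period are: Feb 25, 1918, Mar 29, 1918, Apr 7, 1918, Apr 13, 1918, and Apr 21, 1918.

Jan 15, 1918 is a Tuesday.
From Jan 15, 1918 to May 1, 1918 is 107 days inclusive.
107 = 7 × 15 + 2, so there are 15 full weeks plus 2 extra days.
Each full week contributes 5 weekdays (Mon–Fri): 15 × 5 = 75.
The 2 extra days are Tue, Wed — 2 of them qualify.
Total: 75 + 2 = 77.
Holidays: Feb 25, 1918 (Mon); Mar 29, 1918 (Fri); Apr 7, 1918 (Sun); Apr 13, 1918 (Sat); Apr 21, 1918 (Sun).
2 of the 5 holidays fall on weekdays; the rest are weekends and were already excluded.
Business days: 77 − 2 = 75.

75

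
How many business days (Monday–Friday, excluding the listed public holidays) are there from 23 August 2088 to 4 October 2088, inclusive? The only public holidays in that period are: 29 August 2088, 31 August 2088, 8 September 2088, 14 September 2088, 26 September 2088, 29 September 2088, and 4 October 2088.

23 August 2088 is a Monday.
That's 43 days from start to end, counting both.
43 = 7 × 6 + 1, so there are 6 full weeks plus 1 extra day.
Each full week contributes 5 weekdays (Mon–Fri): 6 × 5 = 30.
The 1 extra day is Mon — 1 of them qualifies.
Total: 30 + 1 = 31.
Holidays: 29 August 2088 (Sun); 31 August 2088 (Tue); 8 September 2088 (Wed); 14 September 2088 (Tue); 26 September 2088 (Sun); 29 September 2088 (Wed); 4 October 2088 (Mon).
5 of the 7 holidays fall on weekdays; the rest are weekends and were already excluded.
Business days: 31 − 5 = 26.

26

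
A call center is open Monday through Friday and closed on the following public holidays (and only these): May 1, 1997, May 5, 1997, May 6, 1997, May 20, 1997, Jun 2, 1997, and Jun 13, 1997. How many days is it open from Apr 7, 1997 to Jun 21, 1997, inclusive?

49 business days

Apr 7, 1997 is a Monday.
From Apr 7, 1997 to Jun 21, 1997 is 76 days inclusive.
76 = 7 × 10 + 6, so there are 10 full weeks plus 6 extra days.
Each full week contributes 5 weekdays (Mon–Fri): 10 × 5 = 50.
The 6 extra days are Mon, Tue, Wed, Thu, Fri, Sat — 5 of them qualify.
Total: 50 + 5 = 55.
Holidays: May 1, 1997 (Thu); May 5, 1997 (Mon); May 6, 1997 (Tue); May 20, 1997 (Tue); Jun 2, 1997 (Mon); Jun 13, 1997 (Fri).
All 6 holidays fall on weekdays, so subtract 6.
Business days: 55 − 6 = 49.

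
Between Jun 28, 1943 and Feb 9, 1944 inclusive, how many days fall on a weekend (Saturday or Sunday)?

Jun 28, 1943 is a Monday.
The range spans 227 days (inclusive of both endpoints).
227 = 7 × 32 + 3, so there are 32 full weeks plus 3 extra days.
Each full week contributes 2 weekend days (Sat, Sun): 32 × 2 = 64.
The 3 extra days are Mon, Tue, Wed — none qualify.
Total: 64 + 0 = 64.

64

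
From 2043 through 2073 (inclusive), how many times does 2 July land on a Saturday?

5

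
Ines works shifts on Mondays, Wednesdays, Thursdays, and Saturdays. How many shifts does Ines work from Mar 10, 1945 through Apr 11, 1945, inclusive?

Mar 10, 1945 is a Saturday.
The range spans 33 days (inclusive of both endpoints).
33 = 7 × 4 + 5, so there are 4 full weeks plus 5 extra days.
Each full week contributes 4 days from the set (Mon, Wed, Thu, Sat): 4 × 4 = 16.
The 5 extra days are Sat, Sun, Mon, Tue, Wed — 3 of them qualify.
Total: 16 + 3 = 19.

19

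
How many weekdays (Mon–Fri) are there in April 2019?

22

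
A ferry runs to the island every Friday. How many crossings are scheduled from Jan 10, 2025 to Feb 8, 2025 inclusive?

Jan 10, 2025 is a Friday.
That's 30 days from start to end, counting both.
30 = 7 × 4 + 2, so there are 4 full weeks plus 2 extra days.
Each full week contributes one Friday: 4 so far.
The 2 extra days are Friday, Saturday — 1 of them qualifies.
Total: 4 + 1 = 5.

5 Fridays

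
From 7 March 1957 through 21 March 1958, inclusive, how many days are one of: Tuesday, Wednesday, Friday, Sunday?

7 March 1957 is a Thursday.
From 7 March 1957 to 21 March 1958 is 380 days inclusive.
380 = 7 × 54 + 2, so there are 54 full weeks plus 2 extra days.
Each full week contributes 4 days from the set (Tue, Wed, Fri, Sun): 54 × 4 = 216.
The 2 extra days are Thu, Fri — 1 of them qualifies.
Total: 216 + 1 = 217.

217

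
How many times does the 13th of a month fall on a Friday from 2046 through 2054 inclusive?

Friday-the-13ths by year:
2046: Apr, Jul
2047: Sep, Dec
2048: Mar, Nov
2049: Aug
2050: May
2051: Jan, Oct
2052: Sep, Dec
2053: Jun
2054: Feb, Mar, Nov

16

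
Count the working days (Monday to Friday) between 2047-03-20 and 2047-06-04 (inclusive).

55 weekdays

2047-03-20 is a Wednesday.
The range spans 77 days (inclusive of both endpoints).
77 = 7 × 11, so the span is exactly 11 full weeks.
Each full week contributes 5 weekdays (Mon–Fri): 11 × 5 = 55.
Total: 55.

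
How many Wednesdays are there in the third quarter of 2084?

2084-07-01 is a Saturday.
That's 92 days from start to end, counting both.
92 = 7 × 13 + 1, so there are 13 full weeks plus 1 extra day.
Each full week contributes one Wednesday: 13 so far.
The 1 extra day is Saturday — none qualify.
Total: 13 + 0 = 13.

13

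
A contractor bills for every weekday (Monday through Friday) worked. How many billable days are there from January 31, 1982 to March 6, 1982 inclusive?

January 31, 1982 is a Sunday.
That's 35 days from start to end, counting both.
35 = 7 × 5, so the span is exactly 5 full weeks.
Each full week contributes 5 weekdays (Mon–Fri): 5 × 5 = 25.
Total: 25.

25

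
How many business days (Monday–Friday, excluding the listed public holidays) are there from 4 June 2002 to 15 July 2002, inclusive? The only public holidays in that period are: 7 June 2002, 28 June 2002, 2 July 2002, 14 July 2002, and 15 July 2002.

4 June 2002 is a Tuesday.
From 4 June 2002 to 15 July 2002 is 42 days inclusive.
42 = 7 × 6, so the span is exactly 6 full weeks.
Each full week contributes 5 weekdays (Mon–Fri): 6 × 5 = 30.
Holidays: 7 June 2002 (Fri); 28 June 2002 (Fri); 2 July 2002 (Tue); 14 July 2002 (Sun); 15 July 2002 (Mon).
4 of the 5 holidays fall on weekdays; the rest are weekends and were already excluded.
Business days: 30 − 4 = 26.

26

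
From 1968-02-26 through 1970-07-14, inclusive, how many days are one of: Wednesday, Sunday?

248

1968-02-26 is a Monday.
From 1968-02-26 to 1970-07-14 is 870 days inclusive.
870 = 7 × 124 + 2, so there are 124 full weeks plus 2 extra days.
Each full week contributes 2 days from the set (Wed, Sun): 124 × 2 = 248.
The 2 extra days are Monday, Tuesday — none qualify.
Total: 248 + 0 = 248.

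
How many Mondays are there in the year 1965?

52

1 January 1965 is a Friday.
That's 365 days from start to end, counting both.
365 = 7 × 52 + 1, so there are 52 full weeks plus 1 extra day.
Each full week contributes one Monday: 52 so far.
The 1 extra day is Fri — none qualify.
Total: 52 + 0 = 52.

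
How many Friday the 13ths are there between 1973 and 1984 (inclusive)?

Friday-the-13ths by year:
1973: Apr, Jul
1974: Sep, Dec
1975: Jun
1976: Feb, Aug
1977: May
1978: Jan, Oct
1979: Apr, Jul
1980: Jun
1981: Feb, Mar, Nov
1982: Aug
1983: May
1984: Jan, Apr, Jul

21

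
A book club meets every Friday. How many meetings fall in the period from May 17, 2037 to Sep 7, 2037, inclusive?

May 17, 2037 is a Sunday.
That's 114 days from start to end, counting both.
114 = 7 × 16 + 2, so there are 16 full weeks plus 2 extra days.
Each full week contributes one Friday: 16 so far.
The 2 extra days are Sunday, Monday — none qualify.
Total: 16 + 0 = 16.

16 Fridays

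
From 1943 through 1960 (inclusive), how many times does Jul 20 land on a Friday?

3

Day of week of July 20 in each year:
1943: Tue, 1944: Thu, 1945: Fri ✓, 1946: Sat, 1947: Sun, 1948: Tue, 1949: Wed, 1950: Thu, 1951: Fri ✓, 1952: Sun, 1953: Mon, 1954: Tue, 1955: Wed, 1956: Fri ✓, 1957: Sat, 1958: Sun, 1959: Mon, 1960: Wed
Fridays: 1945, 1951, 1956.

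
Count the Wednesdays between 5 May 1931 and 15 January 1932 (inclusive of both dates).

5 May 1931 is a Tuesday.
The range spans 256 days (inclusive of both endpoints).
256 = 7 × 36 + 4, so there are 36 full weeks plus 4 extra days.
Each full week contributes one Wednesday: 36 so far.
The 4 extra days are Tue, Wed, Thu, Fri — 1 of them qualifies.
Total: 36 + 1 = 37.

37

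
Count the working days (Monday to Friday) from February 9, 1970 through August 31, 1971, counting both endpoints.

407

February 9, 1970 is a Monday.
The range spans 569 days (inclusive of both endpoints).
569 = 7 × 81 + 2, so there are 81 full weeks plus 2 extra days.
Each full week contributes 5 weekdays (Mon–Fri): 81 × 5 = 405.
The 2 extra days are Mon, Tue — 2 of them qualify.
Total: 405 + 2 = 407.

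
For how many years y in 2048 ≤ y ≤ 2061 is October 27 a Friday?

2

Day of week of October 27 in each year:
2048: Tue, 2049: Wed, 2050: Thu, 2051: Fri ✓, 2052: Sun, 2053: Mon, 2054: Tue, 2055: Wed, 2056: Fri ✓, 2057: Sat, 2058: Sun, 2059: Mon, 2060: Wed, 2061: Thu
Fridays: 2051, 2056.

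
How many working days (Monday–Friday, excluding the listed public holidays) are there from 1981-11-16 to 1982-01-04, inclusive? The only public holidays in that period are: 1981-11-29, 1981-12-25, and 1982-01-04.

1981-11-16 is a Monday.
The range spans 50 days (inclusive of both endpoints).
50 = 7 × 7 + 1, so there are 7 full weeks plus 1 extra day.
Each full week contributes 5 weekdays (Mon–Fri): 7 × 5 = 35.
The 1 extra day is Mon — 1 of them qualifies.
Total: 35 + 1 = 36.
Holidays: 1981-11-29 (Sun); 1981-12-25 (Fri); 1982-01-04 (Mon).
2 of the 3 holidays fall on weekdays; the rest are weekends and were already excluded.
Business days: 36 − 2 = 34.

34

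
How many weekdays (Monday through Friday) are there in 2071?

261

Jan 1, 2071 is a Thursday.
The range spans 365 days (inclusive of both endpoints).
365 = 7 × 52 + 1, so there are 52 full weeks plus 1 extra day.
Each full week contributes 5 weekdays (Mon–Fri): 52 × 5 = 260.
The 1 extra day is Thursday — 1 of them qualifies.
Total: 260 + 1 = 261.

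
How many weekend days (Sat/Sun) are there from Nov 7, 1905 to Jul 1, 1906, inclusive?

68

Nov 7, 1905 is a Tuesday.
That's 237 days from start to end, counting both.
237 = 7 × 33 + 6, so there are 33 full weeks plus 6 extra days.
Each full week contributes 2 weekend days (Sat, Sun): 33 × 2 = 66.
The 6 extra days are Tuesday, Wednesday, Thursday, Friday, Saturday, Sunday — 2 of them qualify.
Total: 66 + 2 = 68.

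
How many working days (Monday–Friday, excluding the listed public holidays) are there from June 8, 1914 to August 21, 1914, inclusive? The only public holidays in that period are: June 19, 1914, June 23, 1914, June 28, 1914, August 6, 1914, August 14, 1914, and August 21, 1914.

June 8, 1914 is a Monday.
That's 75 days from start to end, counting both.
75 = 7 × 10 + 5, so there are 10 full weeks plus 5 extra days.
Each full week contributes 5 weekdays (Mon–Fri): 10 × 5 = 50.
The 5 extra days are Mon, Tue, Wed, Thu, Fri — 5 of them qualify.
Total: 50 + 5 = 55.
Holidays: June 19, 1914 (Fri); June 23, 1914 (Tue); June 28, 1914 (Sun); August 6, 1914 (Thu); August 14, 1914 (Fri); August 21, 1914 (Fri).
5 of the 6 holidays fall on weekdays; the rest are weekends and were already excluded.
Business days: 55 − 5 = 50.

50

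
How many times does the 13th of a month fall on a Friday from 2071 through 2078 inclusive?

14

Friday-the-13ths by year:
2071: Feb, Mar, Nov
2072: May
2073: Jan, Oct
2074: Apr, Jul
2075: Sep, Dec
2076: Mar, Nov
2077: Aug
2078: May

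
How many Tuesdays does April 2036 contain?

5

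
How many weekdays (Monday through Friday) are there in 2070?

1 January 2070 is a Wednesday.
From 1 January 2070 to 31 December 2070 is 365 days inclusive.
365 = 7 × 52 + 1, so there are 52 full weeks plus 1 extra day.
Each full week contributes 5 weekdays (Mon–Fri): 52 × 5 = 260.
The 1 extra day is Wed — 1 of them qualifies.
Total: 260 + 1 = 261.

261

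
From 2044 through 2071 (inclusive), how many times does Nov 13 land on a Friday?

4

Day of week of November 13 in each year:
2044: Sun, 2045: Mon, 2046: Tue, 2047: Wed, 2048: Fri ✓, 2049: Sat, 2050: Sun, 2051: Mon, 2052: Wed, 2053: Thu, 2054: Fri ✓, 2055: Sat, 2056: Mon, 2057: Tue, 2058: Wed, 2059: Thu, 2060: Sat, 2061: Sun, 2062: Mon, 2063: Tue, 2064: Thu, 2065: Fri ✓, 2066: Sat, 2067: Sun, 2068: Tue, 2069: Wed, 2070: Thu, 2071: Fri ✓
Fridays: 2048, 2054, 2065, 2071.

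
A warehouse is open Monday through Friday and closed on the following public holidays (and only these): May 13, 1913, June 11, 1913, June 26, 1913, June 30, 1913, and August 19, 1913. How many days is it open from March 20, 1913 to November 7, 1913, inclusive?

March 20, 1913 is a Thursday.
From March 20, 1913 to November 7, 1913 is 233 days inclusive.
233 = 7 × 33 + 2, so there are 33 full weeks plus 2 extra days.
Each full week contributes 5 weekdays (Mon–Fri): 33 × 5 = 165.
The 2 extra days are Thu, Fri — 2 of them qualify.
Total: 165 + 2 = 167.
Holidays: May 13, 1913 (Tue); June 11, 1913 (Wed); June 26, 1913 (Thu); June 30, 1913 (Mon); August 19, 1913 (Tue).
All 5 holidays fall on weekdays, so subtract 5.
Business days: 167 − 5 = 162.

162 business days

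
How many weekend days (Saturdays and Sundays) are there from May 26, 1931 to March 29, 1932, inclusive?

May 26, 1931 is a Tuesday.
From May 26, 1931 to March 29, 1932 is 309 days inclusive.
309 = 7 × 44 + 1, so there are 44 full weeks plus 1 extra day.
Each full week contributes 2 weekend days (Sat, Sun): 44 × 2 = 88.
The 1 extra day is Tue — none qualify.
Total: 88 + 0 = 88.

88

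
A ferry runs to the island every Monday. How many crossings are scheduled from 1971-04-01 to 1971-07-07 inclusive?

1971-04-01 is a Thursday.
From 1971-04-01 to 1971-07-07 is 98 days inclusive.
98 = 7 × 14, so the span is exactly 14 full weeks.
Each full week contributes one Monday: 14 so far.

14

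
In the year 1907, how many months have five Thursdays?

A month has five Thursdays exactly when Thursday falls within its first (length − 28) days.
Jan: 31 days, starts Tue → 5 of Tue, Wed, Thu ✓
Feb: 28 days, starts Fri → 5 of (none)
Mar: 31 days, starts Fri → 5 of Fri, Sat, Sun
Apr: 30 days, starts Mon → 5 of Mon, Tue
May: 31 days, starts Wed → 5 of Wed, Thu, Fri ✓
Jun: 30 days, starts Sat → 5 of Sat, Sun
Jul: 31 days, starts Mon → 5 of Mon, Tue, Wed
Aug: 31 days, starts Thu → 5 of Thu, Fri, Sat ✓
Sep: 30 days, starts Sun → 5 of Sun, Mon
Oct: 31 days, starts Tue → 5 of Tue, Wed, Thu ✓
Nov: 30 days, starts Fri → 5 of Fri, Sat
Dec: 31 days, starts Sun → 5 of Sun, Mon, Tue
Months with five Thursdays: Jan, May, Aug, Oct.

4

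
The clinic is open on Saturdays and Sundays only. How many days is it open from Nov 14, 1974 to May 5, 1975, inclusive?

50

Nov 14, 1974 is a Thursday.
That's 173 days from start to end, counting both.
173 = 7 × 24 + 5, so there are 24 full weeks plus 5 extra days.
Each full week contributes 2 days from the set (Sat, Sun): 24 × 2 = 48.
The 5 extra days are Thu, Fri, Sat, Sun, Mon — 2 of them qualify.
Total: 48 + 2 = 50.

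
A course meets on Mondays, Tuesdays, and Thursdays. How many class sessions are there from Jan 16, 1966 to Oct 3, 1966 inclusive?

112

Jan 16, 1966 is a Sunday.
From Jan 16, 1966 to Oct 3, 1966 is 261 days inclusive.
261 = 7 × 37 + 2, so there are 37 full weeks plus 2 extra days.
Each full week contributes 3 days from the set (Mon, Tue, Thu): 37 × 3 = 111.
The 2 extra days are Sun, Mon — 1 of them qualifies.
Total: 111 + 1 = 112.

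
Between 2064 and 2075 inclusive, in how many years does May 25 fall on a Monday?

2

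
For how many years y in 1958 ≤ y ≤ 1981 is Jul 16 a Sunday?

Day of week of July 16 in each year:
1958: Wed, 1959: Thu, 1960: Sat, 1961: Sun ✓, 1962: Mon, 1963: Tue, 1964: Thu, 1965: Fri, 1966: Sat, 1967: Sun ✓, 1968: Tue, 1969: Wed, 1970: Thu, 1971: Fri, 1972: Sun ✓, 1973: Mon, 1974: Tue, 1975: Wed, 1976: Fri, 1977: Sat, 1978: Sun ✓, 1979: Mon, 1980: Wed, 1981: Thu
Sundays: 1961, 1967, 1972, 1978.

4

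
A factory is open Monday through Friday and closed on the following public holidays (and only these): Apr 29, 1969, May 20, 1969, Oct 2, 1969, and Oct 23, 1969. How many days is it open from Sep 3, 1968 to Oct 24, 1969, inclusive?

295

Sep 3, 1968 is a Tuesday.
That's 417 days from start to end, counting both.
417 = 7 × 59 + 4, so there are 59 full weeks plus 4 extra days.
Each full week contributes 5 weekdays (Mon–Fri): 59 × 5 = 295.
The 4 extra days are Tuesday, Wednesday, Thursday, Friday — 4 of them qualify.
Total: 295 + 4 = 299.
Holidays: Apr 29, 1969 (Tue); May 20, 1969 (Tue); Oct 2, 1969 (Thu); Oct 23, 1969 (Thu).
All 4 holidays fall on weekdays, so subtract 4.
Business days: 299 − 4 = 295.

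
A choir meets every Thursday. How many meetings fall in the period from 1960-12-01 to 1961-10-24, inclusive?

47 Thursdays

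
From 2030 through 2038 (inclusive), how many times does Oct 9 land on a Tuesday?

Day of week of October 9 in each year:
2030: Wed, 2031: Thu, 2032: Sat, 2033: Sun, 2034: Mon, 2035: Tue ✓, 2036: Thu, 2037: Fri, 2038: Sat
Tuesdays: 2035.

1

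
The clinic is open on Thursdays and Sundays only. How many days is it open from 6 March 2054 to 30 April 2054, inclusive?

16

6 March 2054 is a Friday.
From 6 March 2054 to 30 April 2054 is 56 days inclusive.
56 = 7 × 8, so the span is exactly 8 full weeks.
Each full week contributes 2 days from the set (Thu, Sun): 8 × 2 = 16.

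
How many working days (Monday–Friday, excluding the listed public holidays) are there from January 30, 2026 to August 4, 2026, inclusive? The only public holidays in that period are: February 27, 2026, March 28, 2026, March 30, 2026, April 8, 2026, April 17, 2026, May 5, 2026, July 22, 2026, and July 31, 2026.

January 30, 2026 is a Friday.
The range spans 187 days (inclusive of both endpoints).
187 = 7 × 26 + 5, so there are 26 full weeks plus 5 extra days.
Each full week contributes 5 weekdays (Mon–Fri): 26 × 5 = 130.
The 5 extra days are Fri, Sat, Sun, Mon, Tue — 3 of them qualify.
Total: 130 + 3 = 133.
Holidays: February 27, 2026 (Fri); March 28, 2026 (Sat); March 30, 2026 (Mon); April 8, 2026 (Wed); April 17, 2026 (Fri); May 5, 2026 (Tue); July 22, 2026 (Wed); July 31, 2026 (Fri).
7 of the 8 holidays fall on weekdays; the rest are weekends and were already excluded.
Business days: 133 − 7 = 126.

126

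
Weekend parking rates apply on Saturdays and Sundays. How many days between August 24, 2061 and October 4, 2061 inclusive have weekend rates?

August 24, 2061 is a Wednesday.
The range spans 42 days (inclusive of both endpoints).
42 = 7 × 6, so the span is exactly 6 full weeks.
Each full week contributes 2 weekend days (Sat, Sun): 6 × 2 = 12.
Total: 12.

12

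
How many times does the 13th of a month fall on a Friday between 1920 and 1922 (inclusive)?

5

Friday-the-13ths by year:
1920: Feb, Aug
1921: May
1922: Jan, Oct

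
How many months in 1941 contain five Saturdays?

4

A month has five Saturdays exactly when Saturday falls within its first (length − 28) days.
Jan: 31 days, starts Wed → 5 of Wed, Thu, Fri
Feb: 28 days, starts Sat → 5 of (none)
Mar: 31 days, starts Sat → 5 of Sat, Sun, Mon ✓
Apr: 30 days, starts Tue → 5 of Tue, Wed
May: 31 days, starts Thu → 5 of Thu, Fri, Sat ✓
Jun: 30 days, starts Sun → 5 of Sun, Mon
Jul: 31 days, starts Tue → 5 of Tue, Wed, Thu
Aug: 31 days, starts Fri → 5 of Fri, Sat, Sun ✓
Sep: 30 days, starts Mon → 5 of Mon, Tue
Oct: 31 days, starts Wed → 5 of Wed, Thu, Fri
Nov: 30 days, starts Sat → 5 of Sat, Sun ✓
Dec: 31 days, starts Mon → 5 of Mon, Tue, Wed
Months with five Saturdays: Mar, May, Aug, Nov.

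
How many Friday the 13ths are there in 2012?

The 13th falls on a Friday when the month's 13th has weekday Fri.
Jan 13 is Fri ✓; Feb 13 is Mon; Mar 13 is Tue; Apr 13 is Fri ✓; May 13 is Sun; Jun 13 is Wed; Jul 13 is Fri ✓; Aug 13 is Mon; Sep 13 is Thu; Oct 13 is Sat; Nov 13 is Tue; Dec 13 is Thu.
Friday the 13ths: Jan, Apr, Jul.

3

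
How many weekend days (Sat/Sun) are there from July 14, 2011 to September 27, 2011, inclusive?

July 14, 2011 is a Thursday.
The range spans 76 days (inclusive of both endpoints).
76 = 7 × 10 + 6, so there are 10 full weeks plus 6 extra days.
Each full week contributes 2 weekend days (Sat, Sun): 10 × 2 = 20.
The 6 extra days are Thursday, Friday, Saturday, Sunday, Monday, Tuesday — 2 of them qualify.
Total: 20 + 2 = 22.

22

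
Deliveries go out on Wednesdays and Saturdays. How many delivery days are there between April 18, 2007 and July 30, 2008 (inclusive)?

April 18, 2007 is a Wednesday.
That's 470 days from start to end, counting both.
470 = 7 × 67 + 1, so there are 67 full weeks plus 1 extra day.
Each full week contributes 2 days from the set (Wed, Sat): 67 × 2 = 134.
The 1 extra day is Wed — 1 of them qualifies.
Total: 134 + 1 = 135.

135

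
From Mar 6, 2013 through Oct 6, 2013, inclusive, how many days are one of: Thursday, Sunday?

62

Mar 6, 2013 is a Wednesday.
From Mar 6, 2013 to Oct 6, 2013 is 215 days inclusive.
215 = 7 × 30 + 5, so there are 30 full weeks plus 5 extra days.
Each full week contributes 2 days from the set (Thu, Sun): 30 × 2 = 60.
The 5 extra days are Wednesday, Thursday, Friday, Saturday, Sunday — 2 of them qualify.
Total: 60 + 2 = 62.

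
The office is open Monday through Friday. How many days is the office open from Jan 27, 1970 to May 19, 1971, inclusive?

342

Jan 27, 1970 is a Tuesday.
From Jan 27, 1970 to May 19, 1971 is 478 days inclusive.
478 = 7 × 68 + 2, so there are 68 full weeks plus 2 extra days.
Each full week contributes 5 weekdays (Mon–Fri): 68 × 5 = 340.
The 2 extra days are Tue, Wed — 2 of them qualify.
Total: 340 + 2 = 342.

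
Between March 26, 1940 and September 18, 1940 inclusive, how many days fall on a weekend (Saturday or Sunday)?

50

March 26, 1940 is a Tuesday.
That's 177 days from start to end, counting both.
177 = 7 × 25 + 2, so there are 25 full weeks plus 2 extra days.
Each full week contributes 2 weekend days (Sat, Sun): 25 × 2 = 50.
The 2 extra days are Tue, Wed — none qualify.
Total: 50 + 0 = 50.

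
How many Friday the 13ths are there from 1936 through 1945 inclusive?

16

Friday-the-13ths by year:
1936: Mar, Nov
1937: Aug
1938: May
1939: Jan, Oct
1940: Sep, Dec
1941: Jun
1942: Feb, Mar, Nov
1943: Aug
1944: Oct
1945: Apr, Jul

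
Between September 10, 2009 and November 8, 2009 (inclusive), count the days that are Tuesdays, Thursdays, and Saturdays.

September 10, 2009 is a Thursday.
The range spans 60 days (inclusive of both endpoints).
60 = 7 × 8 + 4, so there are 8 full weeks plus 4 extra days.
Each full week contributes 3 days from the set (Tue, Thu, Sat): 8 × 3 = 24.
The 4 extra days are Thu, Fri, Sat, Sun — 2 of them qualify.
Total: 24 + 2 = 26.

26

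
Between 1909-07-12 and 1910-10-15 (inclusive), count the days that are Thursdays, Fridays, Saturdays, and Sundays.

263

1909-07-12 is a Monday.
That's 461 days from start to end, counting both.
461 = 7 × 65 + 6, so there are 65 full weeks plus 6 extra days.
Each full week contributes 4 days from the set (Thu, Fri, Sat, Sun): 65 × 4 = 260.
The 6 extra days are Mon, Tue, Wed, Thu, Fri, Sat — 3 of them qualify.
Total: 260 + 3 = 263.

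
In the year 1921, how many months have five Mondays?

4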